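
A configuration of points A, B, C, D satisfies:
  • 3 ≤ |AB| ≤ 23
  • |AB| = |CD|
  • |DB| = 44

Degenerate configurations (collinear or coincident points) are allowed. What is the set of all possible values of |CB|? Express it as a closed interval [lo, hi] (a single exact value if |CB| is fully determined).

|AB| ∈ [3, 23]
|BD| ∈ {44}
|CD| ∈ [3, 23]
|AD| ∈ [21, 67]
|BC| ∈ [21, 67]
|AC| ∈ [0, 90]

|CB| ∈ [21, 67]  (≈ [21.0000, 67.0000])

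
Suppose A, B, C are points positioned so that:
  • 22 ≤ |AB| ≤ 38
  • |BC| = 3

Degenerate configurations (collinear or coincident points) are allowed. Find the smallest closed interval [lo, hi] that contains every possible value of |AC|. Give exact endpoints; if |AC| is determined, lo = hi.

|AB| ∈ [22, 38]
|BC| ∈ {3}
|AC| ∈ [19, 41]

|AC| ∈ [19, 41]  (≈ [19.0000, 41.0000])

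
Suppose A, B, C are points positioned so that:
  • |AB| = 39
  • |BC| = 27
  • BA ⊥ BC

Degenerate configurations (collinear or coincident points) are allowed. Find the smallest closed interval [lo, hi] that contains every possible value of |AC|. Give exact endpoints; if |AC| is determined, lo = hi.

|AC| = 15·√(10)  (≈ 47.4342)

|AB| ∈ {39}
|BC| ∈ {27}
|AC| ∈ {15·√(10)}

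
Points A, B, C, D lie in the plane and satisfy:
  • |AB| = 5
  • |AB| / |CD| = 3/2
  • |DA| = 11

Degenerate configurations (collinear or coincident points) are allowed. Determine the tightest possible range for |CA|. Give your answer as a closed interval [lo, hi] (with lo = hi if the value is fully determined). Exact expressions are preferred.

|CA| ∈ [23/3, 43/3]  (≈ [7.6667, 14.3333])

|AB| ∈ {5}
|AD| ∈ {11}
|CD| ∈ {10/3}
|BD| ∈ [6, 16]
|AC| ∈ [23/3, 43/3]
|BC| ∈ [8/3, 58/3]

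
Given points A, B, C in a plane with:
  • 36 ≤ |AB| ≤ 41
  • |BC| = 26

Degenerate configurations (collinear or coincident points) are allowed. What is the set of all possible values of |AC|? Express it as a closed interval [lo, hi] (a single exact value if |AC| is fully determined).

|AB| ∈ [36, 41]
|BC| ∈ {26}
|AC| ∈ [10, 67]

|AC| ∈ [10, 67]  (≈ [10.0000, 67.0000])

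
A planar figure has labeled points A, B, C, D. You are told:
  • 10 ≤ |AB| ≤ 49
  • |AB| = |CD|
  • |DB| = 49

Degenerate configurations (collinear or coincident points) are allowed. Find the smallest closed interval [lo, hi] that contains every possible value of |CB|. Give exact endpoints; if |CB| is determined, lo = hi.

|AB| ∈ [10, 49]
|BD| ∈ {49}
|CD| ∈ [10, 49]
|AD| ∈ [0, 98]
|BC| ∈ [0, 98]
|AC| ∈ [0, 147]

|CB| ∈ [0, 98]  (≈ [0.0000, 98.0000])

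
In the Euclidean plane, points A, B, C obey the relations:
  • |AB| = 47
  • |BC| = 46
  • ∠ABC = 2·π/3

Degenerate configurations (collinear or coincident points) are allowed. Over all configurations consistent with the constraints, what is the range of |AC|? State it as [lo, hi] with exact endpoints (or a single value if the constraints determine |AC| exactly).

|AB| ∈ {47}
|BC| ∈ {46}
|AC| ∈ {√(6487)}

|AC| = √(6487)  (≈ 80.5419)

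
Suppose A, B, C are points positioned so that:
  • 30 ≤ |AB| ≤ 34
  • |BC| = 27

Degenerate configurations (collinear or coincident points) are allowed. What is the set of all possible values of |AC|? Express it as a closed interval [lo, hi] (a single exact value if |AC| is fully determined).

|AB| ∈ [30, 34]
|BC| ∈ {27}
|AC| ∈ [3, 61]

|AC| ∈ [3, 61]  (≈ [3.0000, 61.0000])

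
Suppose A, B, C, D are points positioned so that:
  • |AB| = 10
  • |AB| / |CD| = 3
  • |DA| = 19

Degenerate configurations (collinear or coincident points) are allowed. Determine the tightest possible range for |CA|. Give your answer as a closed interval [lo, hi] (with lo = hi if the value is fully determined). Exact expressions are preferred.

|CA| ∈ [47/3, 67/3]  (≈ [15.6667, 22.3333])

|AB| ∈ {10}
|AD| ∈ {19}
|CD| ∈ {10/3}
|BD| ∈ [9, 29]
|AC| ∈ [47/3, 67/3]
|BC| ∈ [17/3, 97/3]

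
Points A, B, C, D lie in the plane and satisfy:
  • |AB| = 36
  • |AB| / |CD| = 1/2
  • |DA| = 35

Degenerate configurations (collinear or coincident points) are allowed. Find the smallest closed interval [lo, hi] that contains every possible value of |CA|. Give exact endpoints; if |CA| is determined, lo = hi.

|CA| ∈ [37, 107]  (≈ [37.0000, 107.0000])

|AB| ∈ {36}
|AD| ∈ {35}
|CD| ∈ {72}
|BD| ∈ [1, 71]
|AC| ∈ [37, 107]
|BC| ∈ [1, 143]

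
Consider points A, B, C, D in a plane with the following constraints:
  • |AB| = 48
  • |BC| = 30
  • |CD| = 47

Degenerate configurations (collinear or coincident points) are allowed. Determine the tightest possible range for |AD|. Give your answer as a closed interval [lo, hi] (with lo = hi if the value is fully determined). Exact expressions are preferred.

|AB| ∈ {48}
|BC| ∈ {30}
|CD| ∈ {47}
|AC| ∈ [18, 78]
|BD| ∈ [17, 77]
|AD| ∈ [0, 125]

|AD| ∈ [0, 125]  (≈ [0.0000, 125.0000])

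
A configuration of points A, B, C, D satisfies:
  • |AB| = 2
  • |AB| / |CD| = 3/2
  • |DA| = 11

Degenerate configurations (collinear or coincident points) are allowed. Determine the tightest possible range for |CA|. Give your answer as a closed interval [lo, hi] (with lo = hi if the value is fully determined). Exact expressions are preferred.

|CA| ∈ [29/3, 37/3]  (≈ [9.6667, 12.3333])

|AB| ∈ {2}
|AD| ∈ {11}
|CD| ∈ {4/3}
|BD| ∈ [9, 13]
|AC| ∈ [29/3, 37/3]
|BC| ∈ [23/3, 43/3]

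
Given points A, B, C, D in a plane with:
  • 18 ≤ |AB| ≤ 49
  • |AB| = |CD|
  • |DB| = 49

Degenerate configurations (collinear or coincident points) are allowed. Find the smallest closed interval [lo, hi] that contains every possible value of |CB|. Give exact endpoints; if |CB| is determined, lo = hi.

|AB| ∈ [18, 49]
|BD| ∈ {49}
|CD| ∈ [18, 49]
|AD| ∈ [0, 98]
|BC| ∈ [0, 98]
|AC| ∈ [0, 147]

|CB| ∈ [0, 98]  (≈ [0.0000, 98.0000])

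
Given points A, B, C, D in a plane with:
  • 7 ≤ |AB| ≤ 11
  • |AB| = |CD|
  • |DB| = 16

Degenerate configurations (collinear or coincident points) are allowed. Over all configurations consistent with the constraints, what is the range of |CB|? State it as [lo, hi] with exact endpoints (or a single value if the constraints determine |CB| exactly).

|AB| ∈ [7, 11]
|BD| ∈ {16}
|CD| ∈ [7, 11]
|AD| ∈ [5, 27]
|BC| ∈ [5, 27]
|AC| ∈ [0, 38]

|CB| ∈ [5, 27]  (≈ [5.0000, 27.0000])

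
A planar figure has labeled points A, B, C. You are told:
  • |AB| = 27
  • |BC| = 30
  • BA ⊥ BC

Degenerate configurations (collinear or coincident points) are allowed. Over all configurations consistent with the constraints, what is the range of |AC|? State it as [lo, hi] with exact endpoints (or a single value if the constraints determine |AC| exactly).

|AC| = 3·√(181)  (≈ 40.3609)

|AB| ∈ {27}
|BC| ∈ {30}
|AC| ∈ {3·√(181)}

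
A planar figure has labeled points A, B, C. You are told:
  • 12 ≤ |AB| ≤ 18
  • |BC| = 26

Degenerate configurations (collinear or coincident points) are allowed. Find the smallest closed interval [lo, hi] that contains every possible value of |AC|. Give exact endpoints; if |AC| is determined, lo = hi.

|AC| ∈ [8, 44]  (≈ [8.0000, 44.0000])

|AB| ∈ [12, 18]
|BC| ∈ {26}
|AC| ∈ [8, 44]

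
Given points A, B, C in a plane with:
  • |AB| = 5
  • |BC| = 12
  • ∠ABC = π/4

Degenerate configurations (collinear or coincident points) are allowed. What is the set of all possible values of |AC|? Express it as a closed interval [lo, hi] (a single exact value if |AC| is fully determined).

|AC| = √(169 - 60·√(2))  (≈ 9.1732)

|AB| ∈ {5}
|BC| ∈ {12}
|AC| ∈ {√(169 - 60·√(2))}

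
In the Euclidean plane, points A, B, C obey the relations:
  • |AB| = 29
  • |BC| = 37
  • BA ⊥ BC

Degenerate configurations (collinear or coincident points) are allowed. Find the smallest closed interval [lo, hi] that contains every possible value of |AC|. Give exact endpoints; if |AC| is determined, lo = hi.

|AB| ∈ {29}
|BC| ∈ {37}
|AC| ∈ {√(2210)}

|AC| = √(2210)  (≈ 47.0106)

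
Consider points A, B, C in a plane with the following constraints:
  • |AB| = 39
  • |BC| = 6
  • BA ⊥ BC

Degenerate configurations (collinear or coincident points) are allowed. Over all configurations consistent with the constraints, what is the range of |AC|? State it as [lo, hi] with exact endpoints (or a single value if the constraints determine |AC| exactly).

|AB| ∈ {39}
|BC| ∈ {6}
|AC| ∈ {3·√(173)}

|AC| = 3·√(173)  (≈ 39.4588)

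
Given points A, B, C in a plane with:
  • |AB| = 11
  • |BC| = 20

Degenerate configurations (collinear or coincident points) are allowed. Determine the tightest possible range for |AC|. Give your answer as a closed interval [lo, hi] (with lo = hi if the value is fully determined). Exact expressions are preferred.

|AC| ∈ [9, 31]  (≈ [9.0000, 31.0000])

|AB| ∈ {11}
|BC| ∈ {20}
|AC| ∈ [9, 31]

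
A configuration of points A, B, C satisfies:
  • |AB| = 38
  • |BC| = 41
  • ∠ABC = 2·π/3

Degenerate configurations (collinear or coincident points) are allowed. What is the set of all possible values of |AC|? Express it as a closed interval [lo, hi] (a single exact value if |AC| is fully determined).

|AC| = √(4683)  (≈ 68.4324)

|AB| ∈ {38}
|BC| ∈ {41}
|AC| ∈ {√(4683)}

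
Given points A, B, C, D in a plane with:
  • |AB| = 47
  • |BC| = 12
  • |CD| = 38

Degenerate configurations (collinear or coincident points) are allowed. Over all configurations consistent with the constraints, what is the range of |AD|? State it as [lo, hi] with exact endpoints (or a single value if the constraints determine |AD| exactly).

|AB| ∈ {47}
|BC| ∈ {12}
|CD| ∈ {38}
|AC| ∈ [35, 59]
|BD| ∈ [26, 50]
|AD| ∈ [0, 97]

|AD| ∈ [0, 97]  (≈ [0.0000, 97.0000])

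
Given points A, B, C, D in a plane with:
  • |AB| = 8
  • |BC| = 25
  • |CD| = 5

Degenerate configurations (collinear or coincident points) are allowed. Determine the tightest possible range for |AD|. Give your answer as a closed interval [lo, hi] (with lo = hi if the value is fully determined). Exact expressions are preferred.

|AD| ∈ [12, 38]  (≈ [12.0000, 38.0000])

|AB| ∈ {8}
|BC| ∈ {25}
|CD| ∈ {5}
|AC| ∈ [17, 33]
|BD| ∈ [20, 30]
|AD| ∈ [12, 38]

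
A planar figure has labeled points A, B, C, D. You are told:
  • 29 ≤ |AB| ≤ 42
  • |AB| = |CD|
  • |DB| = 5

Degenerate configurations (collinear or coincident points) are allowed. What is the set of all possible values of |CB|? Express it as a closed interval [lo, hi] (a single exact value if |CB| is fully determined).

|CB| ∈ [24, 47]  (≈ [24.0000, 47.0000])

|AB| ∈ [29, 42]
|BD| ∈ {5}
|CD| ∈ [29, 42]
|AD| ∈ [24, 47]
|BC| ∈ [24, 47]
|AC| ∈ [0, 89]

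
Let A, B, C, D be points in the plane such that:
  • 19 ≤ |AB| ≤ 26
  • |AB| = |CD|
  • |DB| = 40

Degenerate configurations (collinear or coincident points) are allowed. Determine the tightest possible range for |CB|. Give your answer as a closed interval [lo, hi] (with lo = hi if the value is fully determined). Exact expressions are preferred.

|CB| ∈ [14, 66]  (≈ [14.0000, 66.0000])

|AB| ∈ [19, 26]
|BD| ∈ {40}
|CD| ∈ [19, 26]
|AD| ∈ [14, 66]
|BC| ∈ [14, 66]
|AC| ∈ [0, 92]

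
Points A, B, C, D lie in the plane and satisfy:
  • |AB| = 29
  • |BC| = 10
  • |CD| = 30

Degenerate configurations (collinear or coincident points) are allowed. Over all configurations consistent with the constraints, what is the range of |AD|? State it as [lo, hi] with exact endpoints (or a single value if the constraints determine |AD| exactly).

|AB| ∈ {29}
|BC| ∈ {10}
|CD| ∈ {30}
|AC| ∈ [19, 39]
|BD| ∈ [20, 40]
|AD| ∈ [0, 69]

|AD| ∈ [0, 69]  (≈ [0.0000, 69.0000])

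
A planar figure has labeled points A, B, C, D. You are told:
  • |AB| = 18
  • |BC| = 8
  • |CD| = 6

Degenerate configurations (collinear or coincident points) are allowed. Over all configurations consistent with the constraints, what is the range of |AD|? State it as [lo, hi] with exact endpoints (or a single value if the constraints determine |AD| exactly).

|AB| ∈ {18}
|BC| ∈ {8}
|CD| ∈ {6}
|AC| ∈ [10, 26]
|BD| ∈ [2, 14]
|AD| ∈ [4, 32]

|AD| ∈ [4, 32]  (≈ [4.0000, 32.0000])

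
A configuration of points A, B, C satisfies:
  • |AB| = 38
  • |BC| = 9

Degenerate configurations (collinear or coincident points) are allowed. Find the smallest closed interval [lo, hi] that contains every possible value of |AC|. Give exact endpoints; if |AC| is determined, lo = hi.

|AC| ∈ [29, 47]  (≈ [29.0000, 47.0000])

|AB| ∈ {38}
|BC| ∈ {9}
|AC| ∈ [29, 47]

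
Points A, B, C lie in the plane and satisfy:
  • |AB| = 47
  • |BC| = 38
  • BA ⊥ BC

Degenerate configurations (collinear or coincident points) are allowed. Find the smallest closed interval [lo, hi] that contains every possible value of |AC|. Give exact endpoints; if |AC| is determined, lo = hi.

|AC| = √(3653)  (≈ 60.4401)

|AB| ∈ {47}
|BC| ∈ {38}
|AC| ∈ {√(3653)}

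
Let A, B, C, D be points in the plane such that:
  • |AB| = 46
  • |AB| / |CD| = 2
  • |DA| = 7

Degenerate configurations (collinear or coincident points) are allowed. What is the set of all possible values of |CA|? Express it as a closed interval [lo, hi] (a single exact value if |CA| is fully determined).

|AB| ∈ {46}
|AD| ∈ {7}
|CD| ∈ {23}
|BD| ∈ [39, 53]
|AC| ∈ [16, 30]
|BC| ∈ [16, 76]

|CA| ∈ [16, 30]  (≈ [16.0000, 30.0000])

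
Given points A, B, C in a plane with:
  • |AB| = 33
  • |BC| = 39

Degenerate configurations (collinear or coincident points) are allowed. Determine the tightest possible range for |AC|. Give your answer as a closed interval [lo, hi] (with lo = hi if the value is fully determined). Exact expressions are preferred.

|AC| ∈ [6, 72]  (≈ [6.0000, 72.0000])

|AB| ∈ {33}
|BC| ∈ {39}
|AC| ∈ [6, 72]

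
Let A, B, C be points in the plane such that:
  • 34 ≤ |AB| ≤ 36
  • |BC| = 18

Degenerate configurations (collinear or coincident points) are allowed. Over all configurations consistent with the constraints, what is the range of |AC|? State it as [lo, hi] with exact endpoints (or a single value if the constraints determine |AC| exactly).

|AB| ∈ [34, 36]
|BC| ∈ {18}
|AC| ∈ [16, 54]

|AC| ∈ [16, 54]  (≈ [16.0000, 54.0000])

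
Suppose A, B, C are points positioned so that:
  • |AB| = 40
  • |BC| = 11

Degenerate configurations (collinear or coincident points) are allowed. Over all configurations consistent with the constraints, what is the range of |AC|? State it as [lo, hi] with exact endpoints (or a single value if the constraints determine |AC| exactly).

|AB| ∈ {40}
|BC| ∈ {11}
|AC| ∈ [29, 51]

|AC| ∈ [29, 51]  (≈ [29.0000, 51.0000])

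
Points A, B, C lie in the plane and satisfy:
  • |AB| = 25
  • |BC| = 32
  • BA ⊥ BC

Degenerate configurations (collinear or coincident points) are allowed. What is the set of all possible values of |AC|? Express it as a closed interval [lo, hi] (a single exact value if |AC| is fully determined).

|AC| = √(1649)  (≈ 40.6079)

|AB| ∈ {25}
|BC| ∈ {32}
|AC| ∈ {√(1649)}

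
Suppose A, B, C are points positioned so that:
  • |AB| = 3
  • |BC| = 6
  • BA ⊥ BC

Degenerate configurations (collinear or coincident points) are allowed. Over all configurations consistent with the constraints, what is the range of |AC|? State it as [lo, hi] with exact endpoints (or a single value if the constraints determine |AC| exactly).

|AC| = 3·√(5)  (≈ 6.7082)

|AB| ∈ {3}
|BC| ∈ {6}
|AC| ∈ {3·√(5)}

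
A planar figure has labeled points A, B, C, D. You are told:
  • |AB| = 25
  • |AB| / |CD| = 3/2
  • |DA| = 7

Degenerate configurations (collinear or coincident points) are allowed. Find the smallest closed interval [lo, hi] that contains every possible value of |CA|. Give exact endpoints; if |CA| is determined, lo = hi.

|CA| ∈ [29/3, 71/3]  (≈ [9.6667, 23.6667])

|AB| ∈ {25}
|AD| ∈ {7}
|CD| ∈ {50/3}
|BD| ∈ [18, 32]
|AC| ∈ [29/3, 71/3]
|BC| ∈ [4/3, 146/3]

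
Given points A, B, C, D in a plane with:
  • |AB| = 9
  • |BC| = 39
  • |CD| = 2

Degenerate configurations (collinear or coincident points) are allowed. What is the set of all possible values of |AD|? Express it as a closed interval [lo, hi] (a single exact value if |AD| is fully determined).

|AD| ∈ [28, 50]  (≈ [28.0000, 50.0000])

|AB| ∈ {9}
|BC| ∈ {39}
|CD| ∈ {2}
|AC| ∈ [30, 48]
|BD| ∈ [37, 41]
|AD| ∈ [28, 50]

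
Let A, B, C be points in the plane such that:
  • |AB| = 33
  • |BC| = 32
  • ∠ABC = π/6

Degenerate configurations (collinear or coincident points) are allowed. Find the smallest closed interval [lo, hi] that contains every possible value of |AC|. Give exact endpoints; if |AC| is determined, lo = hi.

|AB| ∈ {33}
|BC| ∈ {32}
|AC| ∈ {√(2113 - 1056·√(3))}

|AC| = √(2113 - 1056·√(3))  (≈ 16.8509)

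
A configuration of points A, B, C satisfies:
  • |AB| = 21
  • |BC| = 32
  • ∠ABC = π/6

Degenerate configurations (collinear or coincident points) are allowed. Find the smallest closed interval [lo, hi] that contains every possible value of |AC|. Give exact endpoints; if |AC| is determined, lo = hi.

|AC| = √(1465 - 672·√(3))  (≈ 17.3511)

|AB| ∈ {21}
|BC| ∈ {32}
|AC| ∈ {√(1465 - 672·√(3))}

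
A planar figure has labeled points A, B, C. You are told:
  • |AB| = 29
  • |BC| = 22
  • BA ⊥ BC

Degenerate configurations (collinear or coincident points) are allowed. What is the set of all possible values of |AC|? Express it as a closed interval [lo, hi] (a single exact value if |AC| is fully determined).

|AB| ∈ {29}
|BC| ∈ {22}
|AC| ∈ {5·√(53)}

|AC| = 5·√(53)  (≈ 36.4005)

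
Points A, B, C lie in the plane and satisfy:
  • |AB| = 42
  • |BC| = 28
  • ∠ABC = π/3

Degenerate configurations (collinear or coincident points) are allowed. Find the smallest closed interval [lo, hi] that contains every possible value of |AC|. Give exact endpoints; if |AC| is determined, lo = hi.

|AB| ∈ {42}
|BC| ∈ {28}
|AC| ∈ {14·√(7)}

|AC| = 14·√(7)  (≈ 37.0405)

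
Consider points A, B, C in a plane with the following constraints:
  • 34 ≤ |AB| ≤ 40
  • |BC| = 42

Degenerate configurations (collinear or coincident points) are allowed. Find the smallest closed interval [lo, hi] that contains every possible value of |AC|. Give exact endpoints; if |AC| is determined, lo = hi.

|AC| ∈ [2, 82]  (≈ [2.0000, 82.0000])

|AB| ∈ [34, 40]
|BC| ∈ {42}
|AC| ∈ [2, 82]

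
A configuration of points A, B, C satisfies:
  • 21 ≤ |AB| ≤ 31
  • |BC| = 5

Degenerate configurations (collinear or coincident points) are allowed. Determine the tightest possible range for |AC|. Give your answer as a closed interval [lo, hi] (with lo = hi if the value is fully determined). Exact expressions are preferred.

|AB| ∈ [21, 31]
|BC| ∈ {5}
|AC| ∈ [16, 36]

|AC| ∈ [16, 36]  (≈ [16.0000, 36.0000])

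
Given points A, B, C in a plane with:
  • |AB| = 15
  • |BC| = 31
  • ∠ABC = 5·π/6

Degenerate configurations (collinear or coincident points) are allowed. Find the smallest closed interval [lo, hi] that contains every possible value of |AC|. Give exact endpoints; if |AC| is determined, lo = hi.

|AC| = √(465·√(3) + 1186)  (≈ 44.6251)

|AB| ∈ {15}
|BC| ∈ {31}
|AC| ∈ {√(465·√(3) + 1186)}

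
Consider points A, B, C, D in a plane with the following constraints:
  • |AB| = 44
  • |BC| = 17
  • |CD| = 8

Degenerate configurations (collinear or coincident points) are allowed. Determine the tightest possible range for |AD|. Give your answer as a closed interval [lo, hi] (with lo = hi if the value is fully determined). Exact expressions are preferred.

|AD| ∈ [19, 69]  (≈ [19.0000, 69.0000])

|AB| ∈ {44}
|BC| ∈ {17}
|CD| ∈ {8}
|AC| ∈ [27, 61]
|BD| ∈ [9, 25]
|AD| ∈ [19, 69]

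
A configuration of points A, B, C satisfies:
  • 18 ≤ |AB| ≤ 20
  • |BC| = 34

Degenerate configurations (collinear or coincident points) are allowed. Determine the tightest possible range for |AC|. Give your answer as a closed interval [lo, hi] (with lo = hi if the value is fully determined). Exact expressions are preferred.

|AC| ∈ [14, 54]  (≈ [14.0000, 54.0000])

|AB| ∈ [18, 20]
|BC| ∈ {34}
|AC| ∈ [14, 54]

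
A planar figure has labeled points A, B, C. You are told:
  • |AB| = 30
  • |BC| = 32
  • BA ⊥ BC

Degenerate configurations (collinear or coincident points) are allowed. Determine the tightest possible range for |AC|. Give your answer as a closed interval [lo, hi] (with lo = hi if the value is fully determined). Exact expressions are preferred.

|AB| ∈ {30}
|BC| ∈ {32}
|AC| ∈ {2·√(481)}

|AC| = 2·√(481)  (≈ 43.8634)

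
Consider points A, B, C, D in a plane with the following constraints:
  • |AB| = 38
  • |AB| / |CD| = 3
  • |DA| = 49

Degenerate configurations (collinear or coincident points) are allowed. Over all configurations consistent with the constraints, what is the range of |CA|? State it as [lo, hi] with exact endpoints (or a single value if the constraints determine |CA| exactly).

|AB| ∈ {38}
|AD| ∈ {49}
|CD| ∈ {38/3}
|BD| ∈ [11, 87]
|AC| ∈ [109/3, 185/3]
|BC| ∈ [0, 299/3]

|CA| ∈ [109/3, 185/3]  (≈ [36.3333, 61.6667])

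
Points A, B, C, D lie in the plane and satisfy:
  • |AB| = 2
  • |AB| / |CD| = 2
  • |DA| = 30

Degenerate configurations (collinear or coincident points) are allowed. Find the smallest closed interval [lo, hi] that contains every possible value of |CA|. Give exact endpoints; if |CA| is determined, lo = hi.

|AB| ∈ {2}
|AD| ∈ {30}
|CD| ∈ {1}
|BD| ∈ [28, 32]
|AC| ∈ [29, 31]
|BC| ∈ [27, 33]

|CA| ∈ [29, 31]  (≈ [29.0000, 31.0000])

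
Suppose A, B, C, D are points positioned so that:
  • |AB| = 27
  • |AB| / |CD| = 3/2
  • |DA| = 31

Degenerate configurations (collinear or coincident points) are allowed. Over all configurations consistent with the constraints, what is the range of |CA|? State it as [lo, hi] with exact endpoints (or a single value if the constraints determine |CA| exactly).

|AB| ∈ {27}
|AD| ∈ {31}
|CD| ∈ {18}
|BD| ∈ [4, 58]
|AC| ∈ [13, 49]
|BC| ∈ [0, 76]

|CA| ∈ [13, 49]  (≈ [13.0000, 49.0000])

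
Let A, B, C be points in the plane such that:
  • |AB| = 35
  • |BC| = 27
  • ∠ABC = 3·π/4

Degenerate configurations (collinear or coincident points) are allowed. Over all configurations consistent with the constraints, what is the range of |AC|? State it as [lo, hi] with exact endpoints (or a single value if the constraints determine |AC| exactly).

|AC| = √(945·√(2) + 1954)  (≈ 57.3623)

|AB| ∈ {35}
|BC| ∈ {27}
|AC| ∈ {√(945·√(2) + 1954)}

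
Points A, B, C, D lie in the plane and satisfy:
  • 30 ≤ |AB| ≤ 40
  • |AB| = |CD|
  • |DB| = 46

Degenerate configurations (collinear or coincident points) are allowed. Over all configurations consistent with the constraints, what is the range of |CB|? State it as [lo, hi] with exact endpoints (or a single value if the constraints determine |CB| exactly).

|CB| ∈ [6, 86]  (≈ [6.0000, 86.0000])

|AB| ∈ [30, 40]
|BD| ∈ {46}
|CD| ∈ [30, 40]
|AD| ∈ [6, 86]
|BC| ∈ [6, 86]
|AC| ∈ [0, 126]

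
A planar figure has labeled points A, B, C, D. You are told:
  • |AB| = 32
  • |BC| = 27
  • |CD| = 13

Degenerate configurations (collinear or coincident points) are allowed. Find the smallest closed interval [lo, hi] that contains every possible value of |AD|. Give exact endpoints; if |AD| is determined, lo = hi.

|AD| ∈ [0, 72]  (≈ [0.0000, 72.0000])

|AB| ∈ {32}
|BC| ∈ {27}
|CD| ∈ {13}
|AC| ∈ [5, 59]
|BD| ∈ [14, 40]
|AD| ∈ [0, 72]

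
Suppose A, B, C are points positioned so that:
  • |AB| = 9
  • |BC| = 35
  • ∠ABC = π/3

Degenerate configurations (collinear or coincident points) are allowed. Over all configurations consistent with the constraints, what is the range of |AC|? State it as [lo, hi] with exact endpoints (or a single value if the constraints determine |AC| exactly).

|AC| = √(991)  (≈ 31.4802)

|AB| ∈ {9}
|BC| ∈ {35}
|AC| ∈ {√(991)}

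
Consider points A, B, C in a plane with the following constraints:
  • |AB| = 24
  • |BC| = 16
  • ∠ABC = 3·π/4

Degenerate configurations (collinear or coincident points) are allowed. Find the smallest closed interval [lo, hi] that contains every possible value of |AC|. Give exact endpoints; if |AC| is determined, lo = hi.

|AB| ∈ {24}
|BC| ∈ {16}
|AC| ∈ {8·√(6·√(2) + 13)}

|AC| = 8·√(6·√(2) + 13)  (≈ 37.0818)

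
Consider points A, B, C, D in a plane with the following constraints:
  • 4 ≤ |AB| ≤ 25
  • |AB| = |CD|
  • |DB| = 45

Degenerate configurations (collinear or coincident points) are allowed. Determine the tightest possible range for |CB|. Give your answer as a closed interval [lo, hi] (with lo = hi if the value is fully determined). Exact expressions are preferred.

|CB| ∈ [20, 70]  (≈ [20.0000, 70.0000])

|AB| ∈ [4, 25]
|BD| ∈ {45}
|CD| ∈ [4, 25]
|AD| ∈ [20, 70]
|BC| ∈ [20, 70]
|AC| ∈ [0, 95]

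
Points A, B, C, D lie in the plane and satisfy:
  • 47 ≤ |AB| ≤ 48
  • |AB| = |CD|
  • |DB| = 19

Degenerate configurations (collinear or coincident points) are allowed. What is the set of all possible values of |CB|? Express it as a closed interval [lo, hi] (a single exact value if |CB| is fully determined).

|AB| ∈ [47, 48]
|BD| ∈ {19}
|CD| ∈ [47, 48]
|AD| ∈ [28, 67]
|BC| ∈ [28, 67]
|AC| ∈ [0, 115]

|CB| ∈ [28, 67]  (≈ [28.0000, 67.0000])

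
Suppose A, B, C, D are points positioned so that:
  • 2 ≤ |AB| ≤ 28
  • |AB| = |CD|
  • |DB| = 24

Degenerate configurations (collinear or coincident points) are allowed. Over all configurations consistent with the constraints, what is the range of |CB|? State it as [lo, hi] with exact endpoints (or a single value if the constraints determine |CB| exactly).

|CB| ∈ [0, 52]  (≈ [0.0000, 52.0000])

|AB| ∈ [2, 28]
|BD| ∈ {24}
|CD| ∈ [2, 28]
|AD| ∈ [0, 52]
|BC| ∈ [0, 52]
|AC| ∈ [0, 80]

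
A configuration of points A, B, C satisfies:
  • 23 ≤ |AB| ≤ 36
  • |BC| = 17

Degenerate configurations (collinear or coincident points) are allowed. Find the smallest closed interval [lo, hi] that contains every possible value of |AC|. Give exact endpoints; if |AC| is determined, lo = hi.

|AC| ∈ [6, 53]  (≈ [6.0000, 53.0000])

|AB| ∈ [23, 36]
|BC| ∈ {17}
|AC| ∈ [6, 53]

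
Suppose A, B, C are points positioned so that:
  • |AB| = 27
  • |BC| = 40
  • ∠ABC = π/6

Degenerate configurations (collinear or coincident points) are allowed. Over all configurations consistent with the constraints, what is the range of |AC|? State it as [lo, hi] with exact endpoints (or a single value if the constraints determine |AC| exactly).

|AB| ∈ {27}
|BC| ∈ {40}
|AC| ∈ {√(2329 - 1080·√(3))}

|AC| = √(2329 - 1080·√(3))  (≈ 21.4099)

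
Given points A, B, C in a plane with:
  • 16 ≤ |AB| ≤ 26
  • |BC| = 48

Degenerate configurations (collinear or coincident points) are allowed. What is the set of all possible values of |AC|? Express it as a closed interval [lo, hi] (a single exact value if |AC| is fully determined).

|AB| ∈ [16, 26]
|BC| ∈ {48}
|AC| ∈ [22, 74]

|AC| ∈ [22, 74]  (≈ [22.0000, 74.0000])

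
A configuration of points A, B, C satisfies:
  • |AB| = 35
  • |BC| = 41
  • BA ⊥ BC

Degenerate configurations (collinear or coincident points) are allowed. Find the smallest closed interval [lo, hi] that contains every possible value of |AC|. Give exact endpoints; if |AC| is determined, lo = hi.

|AC| = √(2906)  (≈ 53.9073)

|AB| ∈ {35}
|BC| ∈ {41}
|AC| ∈ {√(2906)}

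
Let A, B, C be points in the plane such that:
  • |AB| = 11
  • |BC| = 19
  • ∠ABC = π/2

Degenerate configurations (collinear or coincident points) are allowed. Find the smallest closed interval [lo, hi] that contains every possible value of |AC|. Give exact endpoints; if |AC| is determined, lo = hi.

|AC| = √(482)  (≈ 21.9545)

|AB| ∈ {11}
|BC| ∈ {19}
|AC| ∈ {√(482)}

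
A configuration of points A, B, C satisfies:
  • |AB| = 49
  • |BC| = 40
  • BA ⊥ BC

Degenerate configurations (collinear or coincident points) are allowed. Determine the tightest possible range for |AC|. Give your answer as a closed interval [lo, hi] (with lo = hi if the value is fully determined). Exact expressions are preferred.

|AC| = √(4001)  (≈ 63.2535)

|AB| ∈ {49}
|BC| ∈ {40}
|AC| ∈ {√(4001)}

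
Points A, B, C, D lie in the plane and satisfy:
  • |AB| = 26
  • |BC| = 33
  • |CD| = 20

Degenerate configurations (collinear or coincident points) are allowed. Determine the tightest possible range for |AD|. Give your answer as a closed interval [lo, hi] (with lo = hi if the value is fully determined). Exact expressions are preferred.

|AD| ∈ [0, 79]  (≈ [0.0000, 79.0000])

|AB| ∈ {26}
|BC| ∈ {33}
|CD| ∈ {20}
|AC| ∈ [7, 59]
|BD| ∈ [13, 53]
|AD| ∈ [0, 79]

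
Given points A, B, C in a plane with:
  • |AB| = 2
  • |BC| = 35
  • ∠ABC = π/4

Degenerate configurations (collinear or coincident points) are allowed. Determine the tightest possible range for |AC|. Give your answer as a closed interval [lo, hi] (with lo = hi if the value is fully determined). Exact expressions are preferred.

|AB| ∈ {2}
|BC| ∈ {35}
|AC| ∈ {√(1229 - 70·√(2))}

|AC| = √(1229 - 70·√(2))  (≈ 33.6155)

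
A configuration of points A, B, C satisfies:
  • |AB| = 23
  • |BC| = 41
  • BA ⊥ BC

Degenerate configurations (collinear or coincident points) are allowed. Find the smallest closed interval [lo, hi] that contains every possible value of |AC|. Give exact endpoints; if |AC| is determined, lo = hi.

|AB| ∈ {23}
|BC| ∈ {41}
|AC| ∈ {√(2210)}

|AC| = √(2210)  (≈ 47.0106)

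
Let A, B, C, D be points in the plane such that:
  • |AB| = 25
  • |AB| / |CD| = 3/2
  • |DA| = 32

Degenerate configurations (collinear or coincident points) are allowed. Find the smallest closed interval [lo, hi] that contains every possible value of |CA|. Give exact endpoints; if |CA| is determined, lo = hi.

|CA| ∈ [46/3, 146/3]  (≈ [15.3333, 48.6667])

|AB| ∈ {25}
|AD| ∈ {32}
|CD| ∈ {50/3}
|BD| ∈ [7, 57]
|AC| ∈ [46/3, 146/3]
|BC| ∈ [0, 221/3]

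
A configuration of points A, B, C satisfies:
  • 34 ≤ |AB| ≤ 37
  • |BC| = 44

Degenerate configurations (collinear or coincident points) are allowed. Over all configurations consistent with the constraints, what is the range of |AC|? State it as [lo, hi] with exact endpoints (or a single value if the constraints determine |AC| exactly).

|AB| ∈ [34, 37]
|BC| ∈ {44}
|AC| ∈ [7, 81]

|AC| ∈ [7, 81]  (≈ [7.0000, 81.0000])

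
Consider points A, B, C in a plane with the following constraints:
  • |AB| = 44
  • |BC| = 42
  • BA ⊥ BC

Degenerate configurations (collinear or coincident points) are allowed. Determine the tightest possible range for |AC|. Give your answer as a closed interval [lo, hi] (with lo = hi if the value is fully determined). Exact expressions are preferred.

|AC| = 10·√(37)  (≈ 60.8276)

|AB| ∈ {44}
|BC| ∈ {42}
|AC| ∈ {10·√(37)}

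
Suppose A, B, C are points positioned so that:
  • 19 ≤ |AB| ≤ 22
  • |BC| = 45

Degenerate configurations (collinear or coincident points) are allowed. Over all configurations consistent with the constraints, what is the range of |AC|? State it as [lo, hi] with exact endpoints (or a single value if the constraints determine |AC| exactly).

|AB| ∈ [19, 22]
|BC| ∈ {45}
|AC| ∈ [23, 67]

|AC| ∈ [23, 67]  (≈ [23.0000, 67.0000])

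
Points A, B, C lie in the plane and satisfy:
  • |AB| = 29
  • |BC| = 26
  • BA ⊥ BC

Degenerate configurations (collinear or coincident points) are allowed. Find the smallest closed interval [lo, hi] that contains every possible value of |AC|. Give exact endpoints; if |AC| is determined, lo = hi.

|AB| ∈ {29}
|BC| ∈ {26}
|AC| ∈ {√(1517)}

|AC| = √(1517)  (≈ 38.9487)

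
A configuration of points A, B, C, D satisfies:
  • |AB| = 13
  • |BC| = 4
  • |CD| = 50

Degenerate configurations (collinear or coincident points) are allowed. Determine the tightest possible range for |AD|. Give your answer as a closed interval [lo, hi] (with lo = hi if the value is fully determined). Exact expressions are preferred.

|AD| ∈ [33, 67]  (≈ [33.0000, 67.0000])

|AB| ∈ {13}
|BC| ∈ {4}
|CD| ∈ {50}
|AC| ∈ [9, 17]
|BD| ∈ [46, 54]
|AD| ∈ [33, 67]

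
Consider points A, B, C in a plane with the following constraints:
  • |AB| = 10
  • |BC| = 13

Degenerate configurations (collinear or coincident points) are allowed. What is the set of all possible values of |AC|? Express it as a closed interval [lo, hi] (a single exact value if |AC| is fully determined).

|AC| ∈ [3, 23]  (≈ [3.0000, 23.0000])

|AB| ∈ {10}
|BC| ∈ {13}
|AC| ∈ [3, 23]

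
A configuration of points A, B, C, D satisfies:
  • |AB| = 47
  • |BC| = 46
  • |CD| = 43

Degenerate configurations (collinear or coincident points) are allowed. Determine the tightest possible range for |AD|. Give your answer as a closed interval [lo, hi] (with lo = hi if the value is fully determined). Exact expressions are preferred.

|AD| ∈ [0, 136]  (≈ [0.0000, 136.0000])

|AB| ∈ {47}
|BC| ∈ {46}
|CD| ∈ {43}
|AC| ∈ [1, 93]
|BD| ∈ [3, 89]
|AD| ∈ [0, 136]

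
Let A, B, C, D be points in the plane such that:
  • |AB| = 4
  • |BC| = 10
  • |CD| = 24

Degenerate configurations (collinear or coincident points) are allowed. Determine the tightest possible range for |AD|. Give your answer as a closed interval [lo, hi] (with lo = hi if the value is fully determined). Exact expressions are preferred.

|AB| ∈ {4}
|BC| ∈ {10}
|CD| ∈ {24}
|AC| ∈ [6, 14]
|BD| ∈ [14, 34]
|AD| ∈ [10, 38]

|AD| ∈ [10, 38]  (≈ [10.0000, 38.0000])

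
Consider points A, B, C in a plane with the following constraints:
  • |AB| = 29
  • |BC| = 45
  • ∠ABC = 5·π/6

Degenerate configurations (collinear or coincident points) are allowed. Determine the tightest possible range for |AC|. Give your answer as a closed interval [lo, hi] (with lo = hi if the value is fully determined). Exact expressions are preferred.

|AC| = √(1305·√(3) + 2866)  (≈ 71.5984)

|AB| ∈ {29}
|BC| ∈ {45}
|AC| ∈ {√(1305·√(3) + 2866)}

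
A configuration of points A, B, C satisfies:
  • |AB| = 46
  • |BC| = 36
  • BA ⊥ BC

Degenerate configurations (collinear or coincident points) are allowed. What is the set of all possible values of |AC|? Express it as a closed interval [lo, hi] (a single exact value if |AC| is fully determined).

|AB| ∈ {46}
|BC| ∈ {36}
|AC| ∈ {2·√(853)}

|AC| = 2·√(853)  (≈ 58.4123)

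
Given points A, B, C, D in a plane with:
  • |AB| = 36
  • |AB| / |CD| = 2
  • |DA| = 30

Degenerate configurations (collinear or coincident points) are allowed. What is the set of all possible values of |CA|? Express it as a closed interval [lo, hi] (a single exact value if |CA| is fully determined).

|CA| ∈ [12, 48]  (≈ [12.0000, 48.0000])

|AB| ∈ {36}
|AD| ∈ {30}
|CD| ∈ {18}
|BD| ∈ [6, 66]
|AC| ∈ [12, 48]
|BC| ∈ [0, 84]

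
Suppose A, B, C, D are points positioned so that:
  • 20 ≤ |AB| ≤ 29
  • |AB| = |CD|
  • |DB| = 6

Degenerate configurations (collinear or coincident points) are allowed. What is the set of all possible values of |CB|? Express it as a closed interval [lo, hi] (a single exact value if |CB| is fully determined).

|CB| ∈ [14, 35]  (≈ [14.0000, 35.0000])

|AB| ∈ [20, 29]
|BD| ∈ {6}
|CD| ∈ [20, 29]
|AD| ∈ [14, 35]
|BC| ∈ [14, 35]
|AC| ∈ [0, 64]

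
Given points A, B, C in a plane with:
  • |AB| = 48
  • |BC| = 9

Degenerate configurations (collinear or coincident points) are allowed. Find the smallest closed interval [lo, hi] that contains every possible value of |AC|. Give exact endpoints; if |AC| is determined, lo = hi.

|AC| ∈ [39, 57]  (≈ [39.0000, 57.0000])

|AB| ∈ {48}
|BC| ∈ {9}
|AC| ∈ [39, 57]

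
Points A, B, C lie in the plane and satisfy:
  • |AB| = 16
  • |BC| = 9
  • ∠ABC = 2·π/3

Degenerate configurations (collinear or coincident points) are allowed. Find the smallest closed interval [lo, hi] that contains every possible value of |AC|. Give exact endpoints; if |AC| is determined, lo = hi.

|AB| ∈ {16}
|BC| ∈ {9}
|AC| ∈ {√(481)}

|AC| = √(481)  (≈ 21.9317)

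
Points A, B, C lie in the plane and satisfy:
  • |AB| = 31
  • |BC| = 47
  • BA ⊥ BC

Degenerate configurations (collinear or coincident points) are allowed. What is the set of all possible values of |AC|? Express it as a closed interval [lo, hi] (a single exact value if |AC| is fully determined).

|AC| = √(3170)  (≈ 56.3028)

|AB| ∈ {31}
|BC| ∈ {47}
|AC| ∈ {√(3170)}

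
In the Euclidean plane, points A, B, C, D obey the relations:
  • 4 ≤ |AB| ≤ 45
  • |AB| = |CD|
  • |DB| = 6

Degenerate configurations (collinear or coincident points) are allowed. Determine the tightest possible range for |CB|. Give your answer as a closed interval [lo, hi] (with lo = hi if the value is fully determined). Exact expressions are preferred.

|AB| ∈ [4, 45]
|BD| ∈ {6}
|CD| ∈ [4, 45]
|AD| ∈ [0, 51]
|BC| ∈ [0, 51]
|AC| ∈ [0, 96]

|CB| ∈ [0, 51]  (≈ [0.0000, 51.0000])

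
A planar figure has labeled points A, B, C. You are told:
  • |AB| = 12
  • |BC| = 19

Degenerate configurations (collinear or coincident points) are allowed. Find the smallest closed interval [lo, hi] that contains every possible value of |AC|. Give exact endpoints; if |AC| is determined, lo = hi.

|AB| ∈ {12}
|BC| ∈ {19}
|AC| ∈ [7, 31]

|AC| ∈ [7, 31]  (≈ [7.0000, 31.0000])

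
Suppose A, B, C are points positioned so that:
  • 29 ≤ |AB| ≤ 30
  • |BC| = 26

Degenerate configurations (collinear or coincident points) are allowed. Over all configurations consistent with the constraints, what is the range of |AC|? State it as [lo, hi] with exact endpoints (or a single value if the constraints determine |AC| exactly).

|AB| ∈ [29, 30]
|BC| ∈ {26}
|AC| ∈ [3, 56]

|AC| ∈ [3, 56]  (≈ [3.0000, 56.0000])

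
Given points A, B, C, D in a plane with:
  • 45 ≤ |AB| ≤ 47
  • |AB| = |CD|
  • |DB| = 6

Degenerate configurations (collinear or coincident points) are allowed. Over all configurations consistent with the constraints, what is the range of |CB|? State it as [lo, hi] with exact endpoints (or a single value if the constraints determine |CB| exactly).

|CB| ∈ [39, 53]  (≈ [39.0000, 53.0000])

|AB| ∈ [45, 47]
|BD| ∈ {6}
|CD| ∈ [45, 47]
|AD| ∈ [39, 53]
|BC| ∈ [39, 53]
|AC| ∈ [0, 100]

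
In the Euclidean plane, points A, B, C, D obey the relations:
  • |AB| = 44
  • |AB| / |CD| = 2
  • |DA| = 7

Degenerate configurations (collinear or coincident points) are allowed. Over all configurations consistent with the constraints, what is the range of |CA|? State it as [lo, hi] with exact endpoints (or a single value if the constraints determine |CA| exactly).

|AB| ∈ {44}
|AD| ∈ {7}
|CD| ∈ {22}
|BD| ∈ [37, 51]
|AC| ∈ [15, 29]
|BC| ∈ [15, 73]

|CA| ∈ [15, 29]  (≈ [15.0000, 29.0000])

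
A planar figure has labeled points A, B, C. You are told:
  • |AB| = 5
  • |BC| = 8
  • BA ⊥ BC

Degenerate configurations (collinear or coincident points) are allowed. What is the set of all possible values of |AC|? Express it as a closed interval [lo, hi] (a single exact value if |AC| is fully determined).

|AC| = √(89)  (≈ 9.4340)

|AB| ∈ {5}
|BC| ∈ {8}
|AC| ∈ {√(89)}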